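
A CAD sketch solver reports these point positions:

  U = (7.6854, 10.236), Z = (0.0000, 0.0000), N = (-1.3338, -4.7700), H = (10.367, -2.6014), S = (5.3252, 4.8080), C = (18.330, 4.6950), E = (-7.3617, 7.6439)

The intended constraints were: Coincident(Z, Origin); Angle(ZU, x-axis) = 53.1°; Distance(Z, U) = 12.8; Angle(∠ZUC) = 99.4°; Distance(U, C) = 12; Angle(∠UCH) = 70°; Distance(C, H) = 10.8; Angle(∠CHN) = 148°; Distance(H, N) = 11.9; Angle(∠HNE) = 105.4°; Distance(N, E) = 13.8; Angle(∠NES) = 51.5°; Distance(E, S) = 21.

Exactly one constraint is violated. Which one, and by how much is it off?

Distance(E, S) = 21 — off by 8.00.

Z = (0.00, 0.00) ✓; ZU at 53.10° ✓; |ZU| = 12.80 ✓; ∠ZUC = 99.40° ✓; |UC| = 12.00 ✓; ∠UCH = 70.00° ✓; |CH| = 10.80 ✓; ∠CHN = 148.0° ✓; |HN| = 11.90 ✓; ∠HNE = 105.4° ✓; |NE| = 13.80 ✓; ∠NES = 51.50° ✓; |ES| = 13.00 ✗.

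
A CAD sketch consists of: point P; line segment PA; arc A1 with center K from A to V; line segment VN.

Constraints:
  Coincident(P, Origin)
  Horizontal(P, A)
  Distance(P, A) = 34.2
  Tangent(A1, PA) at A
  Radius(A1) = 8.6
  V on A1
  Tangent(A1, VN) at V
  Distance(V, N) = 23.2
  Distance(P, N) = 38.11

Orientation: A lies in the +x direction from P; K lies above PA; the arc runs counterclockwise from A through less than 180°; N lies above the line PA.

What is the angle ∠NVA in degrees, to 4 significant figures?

111.1°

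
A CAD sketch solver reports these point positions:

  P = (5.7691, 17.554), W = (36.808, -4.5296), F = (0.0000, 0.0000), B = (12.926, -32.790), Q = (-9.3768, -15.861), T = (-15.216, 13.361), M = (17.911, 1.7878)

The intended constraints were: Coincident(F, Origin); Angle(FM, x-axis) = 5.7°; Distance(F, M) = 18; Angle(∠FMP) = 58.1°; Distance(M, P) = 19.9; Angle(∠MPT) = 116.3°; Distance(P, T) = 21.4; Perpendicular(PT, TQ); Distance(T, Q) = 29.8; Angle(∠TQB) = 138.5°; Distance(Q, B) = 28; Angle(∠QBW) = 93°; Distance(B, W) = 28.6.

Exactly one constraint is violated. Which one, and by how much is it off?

Distance(B, W) = 28.6 — off by 8.40.

F = (0.00, 0.00) ✓; FM at 5.700° ✓; |FM| = 18.00 ✓; ∠FMP = 58.10° ✓; |MP| = 19.90 ✓; ∠MPT = 116.3° ✓; |PT| = 21.40 ✓; ∠(PT, TQ) = 90.00° ✓; |TQ| = 29.80 ✓; ∠TQB = 138.5° ✓; |QB| = 28.00 ✓; ∠QBW = 93.00° ✓; |BW| = 37.00 ✗.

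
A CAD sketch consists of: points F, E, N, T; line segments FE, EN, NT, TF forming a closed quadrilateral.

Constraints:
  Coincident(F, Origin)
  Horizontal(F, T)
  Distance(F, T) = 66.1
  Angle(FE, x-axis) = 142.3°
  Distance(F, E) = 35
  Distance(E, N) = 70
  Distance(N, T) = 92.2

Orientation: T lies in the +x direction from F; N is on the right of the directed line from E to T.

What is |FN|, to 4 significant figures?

48.88

Checks: |EN| = 70.00 ✓; |NT| = 92.20 ✓.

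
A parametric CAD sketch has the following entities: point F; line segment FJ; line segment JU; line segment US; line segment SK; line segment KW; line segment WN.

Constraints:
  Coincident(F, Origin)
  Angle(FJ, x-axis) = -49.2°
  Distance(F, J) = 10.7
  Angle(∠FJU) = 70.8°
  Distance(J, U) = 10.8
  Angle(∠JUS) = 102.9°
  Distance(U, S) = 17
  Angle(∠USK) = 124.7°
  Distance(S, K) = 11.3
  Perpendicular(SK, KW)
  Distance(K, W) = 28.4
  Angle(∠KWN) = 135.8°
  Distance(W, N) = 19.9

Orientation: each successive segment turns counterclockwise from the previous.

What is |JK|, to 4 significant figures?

25.87

F is at the origin; FJ runs at -49.2° with length 10.7, so J = (6.992, -8.100). ∠FJU = 70.8° gives JU at 60.00° from the x-axis; with |JU| = 10.8, U = (12.39, 1.253). ∠JUS = 102.9° gives US at 137.1° from the x-axis; with |US| = 17.0, S = (-0.06163, 12.83). ∠USK = 124.7° gives SK at -167.6° from the x-axis; with |SK| = 11.3, K = (-11.10, 10.40). Then |JK| = |K − J| = 25.87.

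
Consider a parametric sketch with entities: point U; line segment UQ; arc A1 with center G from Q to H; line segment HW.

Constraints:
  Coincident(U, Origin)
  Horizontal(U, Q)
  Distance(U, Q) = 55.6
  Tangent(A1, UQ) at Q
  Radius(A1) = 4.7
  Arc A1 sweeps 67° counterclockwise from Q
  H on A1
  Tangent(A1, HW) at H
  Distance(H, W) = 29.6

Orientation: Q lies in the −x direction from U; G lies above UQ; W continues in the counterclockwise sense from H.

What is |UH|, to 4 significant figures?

51.35

Since A1 is tangent to UQ there, GQ ⟂ UQ, so G = Q + (0, 4.7) = (-55.60, 4.700). On A1, Q sits at bearing -90° from G; a 67° counterclockwise sweep puts H at bearing -23°, so H = G + 4.7·(cos -23°, sin -23°) = (-51.27, 2.864). Then |UH| = |H − U| = 51.35.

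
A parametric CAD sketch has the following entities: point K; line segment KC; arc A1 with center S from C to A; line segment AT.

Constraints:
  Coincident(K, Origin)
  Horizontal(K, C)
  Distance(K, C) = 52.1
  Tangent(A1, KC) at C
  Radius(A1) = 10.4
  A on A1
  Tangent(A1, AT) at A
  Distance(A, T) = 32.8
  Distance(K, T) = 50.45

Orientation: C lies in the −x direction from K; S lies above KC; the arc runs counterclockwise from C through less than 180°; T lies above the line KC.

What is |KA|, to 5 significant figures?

42.798

K is at the origin; K and C share the same y with |KC| = 52.1 and C on the −x side, so C = (-52.100, 0.0000). The tangent condition forces SC to be normal to KC, so S = C + (0, 10.4) = (-52.100, 10.400). Since SA ⟂ AT (tangency), |ST| = √(10.4² + 32.8²) = 34.409 regardless of where A sits on A1. So T lies on both circle(K, 50.45) and circle(S, 34.409); the above-KC intersection is T = (-32.438, 38.639). A is the foot of the tangent from T: A = (-42.168, 7.3150).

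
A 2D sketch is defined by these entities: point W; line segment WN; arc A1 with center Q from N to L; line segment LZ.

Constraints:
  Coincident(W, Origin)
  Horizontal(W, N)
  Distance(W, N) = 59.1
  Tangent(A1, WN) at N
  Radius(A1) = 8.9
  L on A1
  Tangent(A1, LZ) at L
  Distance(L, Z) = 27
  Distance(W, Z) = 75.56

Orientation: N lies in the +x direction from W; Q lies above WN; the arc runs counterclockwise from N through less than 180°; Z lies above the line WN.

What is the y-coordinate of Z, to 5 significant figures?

36.428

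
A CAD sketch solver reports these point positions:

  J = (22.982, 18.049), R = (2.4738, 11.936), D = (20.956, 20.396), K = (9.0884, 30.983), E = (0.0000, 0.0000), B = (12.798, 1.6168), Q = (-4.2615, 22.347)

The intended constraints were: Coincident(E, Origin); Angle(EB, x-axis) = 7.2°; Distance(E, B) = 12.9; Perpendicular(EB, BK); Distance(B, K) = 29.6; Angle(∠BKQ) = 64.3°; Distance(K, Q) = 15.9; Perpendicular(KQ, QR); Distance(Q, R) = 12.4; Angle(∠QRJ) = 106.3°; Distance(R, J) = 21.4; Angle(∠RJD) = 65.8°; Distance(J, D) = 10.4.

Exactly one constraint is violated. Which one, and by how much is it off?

Distance(J, D) = 10.4 — off by 7.30.

E = (0.00, 0.00) ✓; EB at 7.200° ✓; |EB| = 12.90 ✓; ∠(EB, BK) = 90.00° ✓; |BK| = 29.60 ✓; ∠BKQ = 64.30° ✓; |KQ| = 15.90 ✓; ∠(KQ, QR) = 90.00° ✓; |QR| = 12.40 ✓; ∠QRJ = 106.3° ✓; |RJ| = 21.40 ✓; ∠RJD = 65.80° ✓; |JD| = 3.100 ✗.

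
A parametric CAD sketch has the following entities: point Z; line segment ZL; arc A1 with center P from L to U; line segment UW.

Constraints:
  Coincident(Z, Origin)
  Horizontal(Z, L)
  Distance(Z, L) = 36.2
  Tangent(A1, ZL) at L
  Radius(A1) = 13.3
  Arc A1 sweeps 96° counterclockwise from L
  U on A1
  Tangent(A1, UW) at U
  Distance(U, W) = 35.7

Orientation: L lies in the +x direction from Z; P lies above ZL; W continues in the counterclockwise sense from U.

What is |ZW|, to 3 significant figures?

67.9

Z is at the origin; ZL is horizontal with |ZL| = 36.2 and L on the +x side, so L = (36.2, 0.00). The tangent condition forces PL to be normal to ZL, so P = L + (0, 13.3) = (36.2, 13.3). On A1, L sits at bearing -90° from P; a 96° counterclockwise sweep puts U at bearing 6°, so U = P + 13.3·(cos 6°, sin 6°) = (49.4, 14.7). Since A1 is tangent to UW there, PU ⟂ UW, so UW runs along (−sin 6°, cos 6°); with |UW| = 35.7, W = (45.7, 50.2). Then |ZW| = |W − Z| = 67.9.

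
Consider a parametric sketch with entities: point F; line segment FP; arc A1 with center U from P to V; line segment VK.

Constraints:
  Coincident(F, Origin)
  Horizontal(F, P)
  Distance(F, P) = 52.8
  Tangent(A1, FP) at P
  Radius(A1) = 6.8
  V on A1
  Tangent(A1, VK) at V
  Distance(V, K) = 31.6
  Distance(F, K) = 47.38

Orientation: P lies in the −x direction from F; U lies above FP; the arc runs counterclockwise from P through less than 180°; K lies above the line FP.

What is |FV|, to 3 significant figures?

46.7

Checks: |UV| = 6.800 ✓; ∠(UV, VK) = 90.00° ✓; |VK| = 31.60 ✓; |FK| = 47.38 ✓.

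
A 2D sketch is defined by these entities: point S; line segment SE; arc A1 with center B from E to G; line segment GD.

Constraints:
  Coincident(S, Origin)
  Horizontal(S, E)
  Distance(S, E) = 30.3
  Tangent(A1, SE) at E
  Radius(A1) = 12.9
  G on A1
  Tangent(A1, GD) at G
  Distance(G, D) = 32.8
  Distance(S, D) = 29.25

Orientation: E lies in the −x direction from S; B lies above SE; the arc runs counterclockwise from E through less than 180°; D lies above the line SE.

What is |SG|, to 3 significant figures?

21.0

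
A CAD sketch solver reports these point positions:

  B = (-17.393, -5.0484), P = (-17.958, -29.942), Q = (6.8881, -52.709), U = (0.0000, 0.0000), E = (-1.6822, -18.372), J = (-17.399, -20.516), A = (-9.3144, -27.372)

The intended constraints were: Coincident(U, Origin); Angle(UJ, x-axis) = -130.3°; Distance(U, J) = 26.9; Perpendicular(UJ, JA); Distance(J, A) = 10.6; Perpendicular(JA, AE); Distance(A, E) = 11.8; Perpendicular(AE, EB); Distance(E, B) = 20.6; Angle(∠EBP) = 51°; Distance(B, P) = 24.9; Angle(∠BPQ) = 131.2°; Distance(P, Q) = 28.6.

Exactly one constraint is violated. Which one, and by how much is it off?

Distance(P, Q) = 28.6 — off by 5.10.

U = (0.00, 0.00) ✓; UJ at -130.3° ✓; |UJ| = 26.90 ✓; ∠(UJ, JA) = 90.00° ✓; |JA| = 10.60 ✓; ∠(JA, AE) = 90.00° ✓; |AE| = 11.80 ✓; ∠(AE, EB) = 90.00° ✓; |EB| = 20.60 ✓; ∠EBP = 51.00° ✓; |BP| = 24.90 ✓; ∠BPQ = 131.2° ✓; |PQ| = 33.70 ✗.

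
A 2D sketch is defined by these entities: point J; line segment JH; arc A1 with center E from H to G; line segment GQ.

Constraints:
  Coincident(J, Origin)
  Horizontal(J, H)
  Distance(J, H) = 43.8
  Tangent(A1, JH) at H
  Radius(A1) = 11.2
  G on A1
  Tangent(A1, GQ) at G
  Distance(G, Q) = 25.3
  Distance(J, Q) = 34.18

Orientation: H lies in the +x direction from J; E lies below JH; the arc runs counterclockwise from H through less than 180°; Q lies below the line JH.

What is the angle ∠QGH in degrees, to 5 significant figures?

150.73°

J is at the origin; J and H share the same y with |JH| = 43.8 and H on the +x side, so H = (43.800, 0.0000). Tangency of A1 to JH means the radius EH is perpendicular to JH, so E = H + (0, -11.2) = (43.800, -11.200). Since EG ⟂ GQ (tangency), |EQ| = √(11.2² + 25.3²) = 27.668 regardless of where G sits on A1. So Q lies on both circle(J, 34.18) and circle(E, 27.668); the below-JH intersection is Q = (21.042, -26.935). G is the foot of the tangent from Q: G = (34.246, -5.3545).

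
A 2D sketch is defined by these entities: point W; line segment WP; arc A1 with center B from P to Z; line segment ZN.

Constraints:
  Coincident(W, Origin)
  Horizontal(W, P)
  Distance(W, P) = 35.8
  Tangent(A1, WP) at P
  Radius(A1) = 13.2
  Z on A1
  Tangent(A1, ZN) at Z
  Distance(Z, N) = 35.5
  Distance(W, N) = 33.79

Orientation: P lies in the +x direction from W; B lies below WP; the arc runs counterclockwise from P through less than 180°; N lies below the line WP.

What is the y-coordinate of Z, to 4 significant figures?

-5.243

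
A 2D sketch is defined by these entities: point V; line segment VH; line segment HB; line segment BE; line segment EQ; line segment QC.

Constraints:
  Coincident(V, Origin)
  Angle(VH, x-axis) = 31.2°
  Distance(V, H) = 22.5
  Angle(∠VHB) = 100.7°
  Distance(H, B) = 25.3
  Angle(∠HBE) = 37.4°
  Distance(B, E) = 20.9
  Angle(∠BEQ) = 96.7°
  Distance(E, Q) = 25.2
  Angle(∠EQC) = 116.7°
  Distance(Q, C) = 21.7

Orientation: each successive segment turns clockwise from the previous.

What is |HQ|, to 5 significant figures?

10.360

∠HBE = 37.4° gives BE at 169.30° from the x-axis; with |BE| = 20.9, E = (15.605, -3.2950). ∠BEQ = 96.7° gives EQ at 86.000° from the x-axis; with |EQ| = 25.2, Q = (17.363, 21.844). Then |HQ| = |Q − H| = 10.360.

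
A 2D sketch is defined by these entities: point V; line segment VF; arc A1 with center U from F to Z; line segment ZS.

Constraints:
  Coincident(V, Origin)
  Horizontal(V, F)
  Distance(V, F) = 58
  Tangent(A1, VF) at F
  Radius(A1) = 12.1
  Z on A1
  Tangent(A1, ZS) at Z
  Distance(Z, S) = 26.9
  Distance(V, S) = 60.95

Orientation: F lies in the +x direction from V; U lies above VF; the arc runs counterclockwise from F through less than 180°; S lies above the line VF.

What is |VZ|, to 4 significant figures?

69.49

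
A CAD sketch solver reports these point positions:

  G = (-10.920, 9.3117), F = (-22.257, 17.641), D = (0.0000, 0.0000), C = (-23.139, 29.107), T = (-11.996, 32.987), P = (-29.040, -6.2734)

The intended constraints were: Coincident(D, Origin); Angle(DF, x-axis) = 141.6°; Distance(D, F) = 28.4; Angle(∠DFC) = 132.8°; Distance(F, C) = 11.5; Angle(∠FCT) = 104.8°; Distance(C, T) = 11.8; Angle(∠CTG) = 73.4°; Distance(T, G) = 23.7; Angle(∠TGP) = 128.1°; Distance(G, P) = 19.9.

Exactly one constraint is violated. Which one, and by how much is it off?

Distance(G, P) = 19.9 — off by 4.00.

D = (0.00, 0.00) ✓; DF at 141.6° ✓; |DF| = 28.40 ✓; ∠DFC = 132.8° ✓; |FC| = 11.50 ✓; ∠FCT = 104.8° ✓; |CT| = 11.80 ✓; ∠CTG = 73.40° ✓; |TG| = 23.70 ✓; ∠TGP = 128.1° ✓; |GP| = 23.90 ✗.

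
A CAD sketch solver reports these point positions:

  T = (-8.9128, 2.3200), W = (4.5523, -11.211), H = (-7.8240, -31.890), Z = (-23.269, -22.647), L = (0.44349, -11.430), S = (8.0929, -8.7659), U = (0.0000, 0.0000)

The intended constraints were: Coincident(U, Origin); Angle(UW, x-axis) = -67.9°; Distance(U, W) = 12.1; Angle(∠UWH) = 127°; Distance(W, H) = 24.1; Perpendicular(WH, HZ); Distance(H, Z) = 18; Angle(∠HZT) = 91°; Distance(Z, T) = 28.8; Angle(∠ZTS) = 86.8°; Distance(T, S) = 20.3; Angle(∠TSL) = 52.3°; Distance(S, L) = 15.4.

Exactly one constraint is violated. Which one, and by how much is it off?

Distance(S, L) = 15.4 — off by 7.30.

U = (0.00, 0.00) ✓; UW at -67.90° ✓; |UW| = 12.10 ✓; ∠UWH = 127.0° ✓; |WH| = 24.10 ✓; ∠(WH, HZ) = 90.00° ✓; |HZ| = 18.00 ✓; ∠HZT = 91.00° ✓; |ZT| = 28.80 ✓; ∠ZTS = 86.80° ✓; |TS| = 20.30 ✓; ∠TSL = 52.30° ✓; |SL| = 8.100 ✗.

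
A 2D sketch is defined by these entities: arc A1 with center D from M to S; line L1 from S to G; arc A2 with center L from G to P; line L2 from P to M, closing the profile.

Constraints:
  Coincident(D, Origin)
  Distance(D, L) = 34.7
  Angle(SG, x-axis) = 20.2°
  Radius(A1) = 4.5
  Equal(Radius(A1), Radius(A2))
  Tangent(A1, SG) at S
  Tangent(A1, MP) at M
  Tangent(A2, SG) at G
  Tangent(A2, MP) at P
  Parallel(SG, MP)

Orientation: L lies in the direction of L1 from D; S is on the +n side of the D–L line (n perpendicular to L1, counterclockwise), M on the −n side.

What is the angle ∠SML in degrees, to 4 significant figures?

82.61°

The slot axis is L1's direction at 20.2°, so u = (cos 20.2°, sin 20.2°) = (0.9385, 0.3453) and n = (−sin 20.2°, cos 20.2°) = (-0.3453, 0.9385). D is at the origin and L lies 34.7 along u from D, so L = 34.7·u = (32.57, 11.98). Tangency of A1 to both parallel lines with radius 4.5 puts S and M at D ± 4.5·n: S = (-1.554, 4.223), M = (1.554, -4.223). Then cos ∠SML = MS·ML / (|MS||ML|), giving 82.61°.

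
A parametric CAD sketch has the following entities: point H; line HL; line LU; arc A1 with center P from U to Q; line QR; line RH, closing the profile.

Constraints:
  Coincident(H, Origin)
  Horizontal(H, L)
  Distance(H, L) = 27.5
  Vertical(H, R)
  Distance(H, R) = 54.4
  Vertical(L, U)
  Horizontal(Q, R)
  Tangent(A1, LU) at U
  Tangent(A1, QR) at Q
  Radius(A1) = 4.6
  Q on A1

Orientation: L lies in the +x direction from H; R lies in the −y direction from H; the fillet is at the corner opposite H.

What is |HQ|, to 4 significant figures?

59.02

H is at the origin; H and L share the same y with |HL| = 27.5 and L on the +x side, so L = (27.50, 0.000). H and R share the same x with |HR| = 54.4 and R on the −y side, so R = (0.000, -54.40). The virtual corner opposite H is at (27.50, -54.40). The tangent condition forces PU to be normal to LU and the tangent condition forces PQ to be normal to QR, with radius 4.6, so the center P sits 4.6 in from both sides at P = (22.90, -49.80). That places the tangent points at U = (27.50, -49.80) on LU and Q = (22.90, -54.40) on QR. Then |HQ| = |Q − H| = 59.02.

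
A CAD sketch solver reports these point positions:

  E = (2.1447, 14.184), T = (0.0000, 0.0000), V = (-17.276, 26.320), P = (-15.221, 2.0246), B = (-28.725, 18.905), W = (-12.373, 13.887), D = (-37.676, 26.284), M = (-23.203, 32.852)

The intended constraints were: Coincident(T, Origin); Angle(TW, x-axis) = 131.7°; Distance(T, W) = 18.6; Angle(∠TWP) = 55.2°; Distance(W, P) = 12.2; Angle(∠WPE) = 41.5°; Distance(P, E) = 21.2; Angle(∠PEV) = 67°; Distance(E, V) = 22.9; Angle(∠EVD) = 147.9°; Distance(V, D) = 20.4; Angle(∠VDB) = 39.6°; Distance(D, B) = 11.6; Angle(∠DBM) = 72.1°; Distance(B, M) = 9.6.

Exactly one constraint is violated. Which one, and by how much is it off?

Distance(B, M) = 9.6 — off by 5.40.

T = (0.00, 0.00) ✓; TW at 131.7° ✓; |TW| = 18.60 ✓; ∠TWP = 55.20° ✓; |WP| = 12.20 ✓; ∠WPE = 41.50° ✓; |PE| = 21.20 ✓; ∠PEV = 67.00° ✓; |EV| = 22.90 ✓; ∠EVD = 147.9° ✓; |VD| = 20.40 ✓; ∠VDB = 39.60° ✓; |DB| = 11.60 ✓; ∠DBM = 72.10° ✓; |BM| = 15.00 ✗.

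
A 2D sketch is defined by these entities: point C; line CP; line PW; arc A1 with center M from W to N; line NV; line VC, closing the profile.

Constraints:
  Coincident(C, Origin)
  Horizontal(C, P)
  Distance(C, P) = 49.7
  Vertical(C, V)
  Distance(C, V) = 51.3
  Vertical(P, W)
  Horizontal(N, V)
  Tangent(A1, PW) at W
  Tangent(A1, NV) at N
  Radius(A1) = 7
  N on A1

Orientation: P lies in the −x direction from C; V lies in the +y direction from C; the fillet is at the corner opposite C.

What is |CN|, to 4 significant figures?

66.75

The virtual corner opposite C is at (-49.70, 51.30). A1 meets PW tangentially, so MW is at right angles to PW and tangency of A1 to NV means the radius MN is perpendicular to NV, with radius 7.0, so the center M sits 7.0 in from both sides at M = (-42.70, 44.30). That places the tangent points at W = (-49.70, 44.30) on PW and N = (-42.70, 51.30) on NV. Then |CN| = |N − C| = 66.75.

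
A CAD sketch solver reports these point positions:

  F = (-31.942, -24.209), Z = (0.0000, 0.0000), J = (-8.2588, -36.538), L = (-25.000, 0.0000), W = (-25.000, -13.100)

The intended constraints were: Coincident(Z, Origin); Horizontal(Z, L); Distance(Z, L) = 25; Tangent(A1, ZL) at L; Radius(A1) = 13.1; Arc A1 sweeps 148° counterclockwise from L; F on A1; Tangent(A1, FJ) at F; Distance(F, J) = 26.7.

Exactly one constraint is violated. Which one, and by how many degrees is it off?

Tangent(A1, FJ) at F — off by 4.50°.

Z = (0.00, 0.00) ✓; Z.y = 0.00, L.y = 0.00 ✓; |ZL| = 25.00 ✓; ∠(WL, LZ) = 90.00° ✓; |WL| = 13.10 ✓; bearing(W→F) − bearing(W→L) = 148.0° ✓; |WF| = 13.10 ✓; ∠(WF, FJ) = 85.50° ✗; |FJ| = 26.70 ✓.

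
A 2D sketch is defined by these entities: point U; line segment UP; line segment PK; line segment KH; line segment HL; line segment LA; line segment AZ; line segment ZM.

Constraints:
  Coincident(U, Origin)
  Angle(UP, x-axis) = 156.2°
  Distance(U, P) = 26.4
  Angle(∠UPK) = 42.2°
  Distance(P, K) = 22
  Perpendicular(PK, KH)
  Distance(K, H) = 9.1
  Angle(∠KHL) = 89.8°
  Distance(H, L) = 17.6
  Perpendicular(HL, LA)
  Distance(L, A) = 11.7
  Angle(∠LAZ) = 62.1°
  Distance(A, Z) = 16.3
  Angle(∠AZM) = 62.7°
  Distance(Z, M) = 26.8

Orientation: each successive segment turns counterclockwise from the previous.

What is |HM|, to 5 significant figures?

27.587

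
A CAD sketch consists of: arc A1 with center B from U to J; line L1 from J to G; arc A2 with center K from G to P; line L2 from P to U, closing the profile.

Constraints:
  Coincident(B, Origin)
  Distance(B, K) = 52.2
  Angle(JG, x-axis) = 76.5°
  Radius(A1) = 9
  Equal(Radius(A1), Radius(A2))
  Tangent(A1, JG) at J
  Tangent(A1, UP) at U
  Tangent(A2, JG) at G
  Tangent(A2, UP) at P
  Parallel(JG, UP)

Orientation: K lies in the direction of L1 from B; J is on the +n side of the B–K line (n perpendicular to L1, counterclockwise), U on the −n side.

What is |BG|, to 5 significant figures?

52.970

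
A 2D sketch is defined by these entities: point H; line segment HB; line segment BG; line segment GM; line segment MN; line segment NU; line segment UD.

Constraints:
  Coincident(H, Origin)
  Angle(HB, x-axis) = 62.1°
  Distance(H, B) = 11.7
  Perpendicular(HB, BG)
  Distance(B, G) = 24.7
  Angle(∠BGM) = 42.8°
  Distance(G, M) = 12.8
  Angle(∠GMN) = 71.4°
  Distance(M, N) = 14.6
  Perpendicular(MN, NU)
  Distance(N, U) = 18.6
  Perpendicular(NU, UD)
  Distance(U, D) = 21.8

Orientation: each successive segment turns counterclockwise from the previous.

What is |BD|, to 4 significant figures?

36.04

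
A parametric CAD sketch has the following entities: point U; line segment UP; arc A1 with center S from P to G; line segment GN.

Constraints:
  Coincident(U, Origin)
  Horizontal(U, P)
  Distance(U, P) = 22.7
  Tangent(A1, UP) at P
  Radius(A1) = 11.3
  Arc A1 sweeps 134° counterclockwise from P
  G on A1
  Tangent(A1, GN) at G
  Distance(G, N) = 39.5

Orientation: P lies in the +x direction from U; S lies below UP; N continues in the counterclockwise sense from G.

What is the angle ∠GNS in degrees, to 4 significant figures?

15.96°

U is at the origin; UP is horizontal with |UP| = 22.7 and P on the +x side, so P = (22.70, 0.000). Tangency of A1 to UP means the radius SP is perpendicular to UP, so S = P + (0, -11.3) = (22.70, -11.30). On A1, P sits at bearing 90° from S; a 134° counterclockwise sweep puts G at bearing 224°, so G = S + 11.3·(cos 224°, sin 224°) = (14.57, -19.15). A1 meets GN tangentially, so SG is at right angles to GN, so GN runs along (−sin 224°, cos 224°); with |GN| = 39.5, N = (42.01, -47.56). Then cos ∠GNS = NG·NS / (|NG||NS|), giving 15.96°.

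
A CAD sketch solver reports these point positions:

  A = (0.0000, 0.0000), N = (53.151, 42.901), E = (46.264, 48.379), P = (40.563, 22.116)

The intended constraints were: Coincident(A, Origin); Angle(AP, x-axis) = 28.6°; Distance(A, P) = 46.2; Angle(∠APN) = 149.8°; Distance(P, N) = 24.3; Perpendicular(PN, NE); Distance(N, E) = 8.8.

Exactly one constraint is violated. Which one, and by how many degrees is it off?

Perpendicular(PN, NE) — off by 7.30°.

A = (0.00, 0.00) ✓; AP at 28.60° ✓; |AP| = 46.20 ✓; ∠APN = 149.8° ✓; |PN| = 24.30 ✓; ∠(PN, NE) = 82.70° ✗; |NE| = 8.800 ✓.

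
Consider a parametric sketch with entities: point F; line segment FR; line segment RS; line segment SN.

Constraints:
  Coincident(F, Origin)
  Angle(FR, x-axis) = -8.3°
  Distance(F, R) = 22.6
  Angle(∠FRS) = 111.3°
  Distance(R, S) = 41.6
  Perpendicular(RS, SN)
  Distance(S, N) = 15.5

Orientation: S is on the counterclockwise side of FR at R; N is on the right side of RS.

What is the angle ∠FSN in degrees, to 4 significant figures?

112.9°

F is at the origin; FR runs at -8.3° with length 22.6, so R = 22.6·(cos -8.3°, sin -8.3°) = (22.36, -3.262). ∠FRS = 111.3°, so RS runs at -8.3° + (180° − 111.3°) = 60.40° from the x-axis; with |RS| = 41.6, S = R + 41.6·(cos 60.40°, sin 60.40°) = (42.91, 32.91). RS ⟂ SN; with |SN| = 15.5 on the right of RS, N = S + 15.5·(0.8695, -0.4939) = (56.39, 25.25). Then cos ∠FSN = SF·SN / (|SF||SN|), giving 112.9°.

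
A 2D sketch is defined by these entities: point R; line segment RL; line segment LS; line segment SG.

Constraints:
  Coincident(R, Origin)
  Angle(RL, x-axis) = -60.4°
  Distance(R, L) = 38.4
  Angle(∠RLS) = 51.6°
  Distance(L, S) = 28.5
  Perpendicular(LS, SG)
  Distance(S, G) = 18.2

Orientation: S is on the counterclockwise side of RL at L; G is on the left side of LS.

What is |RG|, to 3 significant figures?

12.8

R is at the origin; RL runs at -60.4° with length 38.4, so L = 38.4·(cos -60.4°, sin -60.4°) = (19.0, -33.4). ∠RLS = 51.6°, so LS runs at -60.4° + (180° − 51.6°) = 68.0° from the x-axis; with |LS| = 28.5, S = L + 28.5·(cos 68.0°, sin 68.0°) = (29.6, -6.96). The perpendicularity gives SG at right angles to LS; with |SG| = 18.2 on the left of LS, G = S + 18.2·(-0.927, 0.375) = (12.8, -0.146). Then |RG| = |G − R| = 12.8.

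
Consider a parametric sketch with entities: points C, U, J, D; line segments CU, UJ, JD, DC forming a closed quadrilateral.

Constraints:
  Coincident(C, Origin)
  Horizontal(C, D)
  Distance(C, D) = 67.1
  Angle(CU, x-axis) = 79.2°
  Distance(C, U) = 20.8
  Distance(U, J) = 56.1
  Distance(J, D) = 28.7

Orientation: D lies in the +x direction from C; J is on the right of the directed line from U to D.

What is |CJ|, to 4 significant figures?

48.24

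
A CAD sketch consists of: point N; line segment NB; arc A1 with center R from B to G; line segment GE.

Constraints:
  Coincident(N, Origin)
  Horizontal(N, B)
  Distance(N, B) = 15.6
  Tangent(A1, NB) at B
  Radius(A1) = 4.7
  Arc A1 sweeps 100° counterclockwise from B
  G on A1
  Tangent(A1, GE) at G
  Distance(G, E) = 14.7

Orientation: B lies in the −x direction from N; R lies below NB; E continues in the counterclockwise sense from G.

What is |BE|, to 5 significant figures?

20.100

N is at the origin; NB is horizontal with |NB| = 15.6 and B on the −x side, so B = (-15.600, 0.0000). Tangency of A1 to NB means the radius RB is perpendicular to NB, so R = B + (0, -4.7) = (-15.600, -4.7000). On A1, B sits at bearing 90° from R; a 100° counterclockwise sweep puts G at bearing 190°, so G = R + 4.7·(cos 190°, sin 190°) = (-20.229, -5.5161). Since A1 is tangent to GE there, RG ⟂ GE, so GE runs along (−sin 190°, cos 190°); with |GE| = 14.7, E = (-17.676, -19.993). Then |BE| = |E − B| = 20.100.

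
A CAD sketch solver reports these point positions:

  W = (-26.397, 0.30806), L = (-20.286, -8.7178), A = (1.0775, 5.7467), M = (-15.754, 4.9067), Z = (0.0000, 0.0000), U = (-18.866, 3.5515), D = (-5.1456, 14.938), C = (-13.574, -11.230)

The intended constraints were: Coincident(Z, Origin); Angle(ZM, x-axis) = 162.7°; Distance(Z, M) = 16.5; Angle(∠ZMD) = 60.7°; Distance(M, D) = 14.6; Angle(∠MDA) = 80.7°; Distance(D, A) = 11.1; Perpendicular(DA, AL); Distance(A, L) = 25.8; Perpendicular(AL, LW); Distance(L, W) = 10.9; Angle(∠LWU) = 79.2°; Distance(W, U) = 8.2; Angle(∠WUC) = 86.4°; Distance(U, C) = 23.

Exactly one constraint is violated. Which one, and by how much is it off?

Distance(U, C) = 23 — off by 7.30.

Z = (0.00, 0.00) ✓; ZM at 162.7° ✓; |ZM| = 16.50 ✓; ∠ZMD = 60.70° ✓; |MD| = 14.60 ✓; ∠MDA = 80.70° ✓; |DA| = 11.10 ✓; ∠(DA, AL) = 90.00° ✓; |AL| = 25.80 ✓; ∠(AL, LW) = 90.00° ✓; |LW| = 10.90 ✓; ∠LWU = 79.20° ✓; |WU| = 8.200 ✓; ∠WUC = 86.40° ✓; |UC| = 15.70 ✗.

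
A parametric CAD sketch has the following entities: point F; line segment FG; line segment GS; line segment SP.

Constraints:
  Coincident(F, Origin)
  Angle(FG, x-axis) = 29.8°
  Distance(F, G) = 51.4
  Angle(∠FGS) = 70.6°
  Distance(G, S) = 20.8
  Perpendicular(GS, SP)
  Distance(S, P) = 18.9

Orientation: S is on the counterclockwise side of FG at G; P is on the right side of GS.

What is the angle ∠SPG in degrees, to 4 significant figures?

47.74°

F is at the origin; FG runs at 29.8° with length 51.4, so G = 51.4·(cos 29.8°, sin 29.8°) = (44.60, 25.54). ∠FGS = 70.6°, so GS runs at 29.8° + (180° − 70.6°) = 139.2° from the x-axis; with |GS| = 20.8, S = G + 20.8·(cos 139.2°, sin 139.2°) = (28.86, 39.14). The perpendicularity gives SP at right angles to GS; with |SP| = 18.9 on the right of GS, P = S + 18.9·(0.6534, 0.7570) = (41.21, 53.44). Then cos ∠SPG = PS·PG / (|PS||PG|), giving 47.74°.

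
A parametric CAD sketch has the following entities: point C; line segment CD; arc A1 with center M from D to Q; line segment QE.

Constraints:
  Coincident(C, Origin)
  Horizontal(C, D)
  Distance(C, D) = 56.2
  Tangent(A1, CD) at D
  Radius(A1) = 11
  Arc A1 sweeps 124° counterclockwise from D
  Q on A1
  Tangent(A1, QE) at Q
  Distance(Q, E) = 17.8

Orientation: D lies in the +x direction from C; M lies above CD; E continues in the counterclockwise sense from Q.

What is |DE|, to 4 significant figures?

31.92

On A1, D sits at bearing -90° from M; a 124° counterclockwise sweep puts Q at bearing 34°, so Q = M + 11.0·(cos 34°, sin 34°) = (65.32, 17.15). Tangency of A1 to QE means the radius MQ is perpendicular to QE, so QE runs along (−sin 34°, cos 34°); with |QE| = 17.8, E = (55.37, 31.91). Then |DE| = |E − D| = 31.92.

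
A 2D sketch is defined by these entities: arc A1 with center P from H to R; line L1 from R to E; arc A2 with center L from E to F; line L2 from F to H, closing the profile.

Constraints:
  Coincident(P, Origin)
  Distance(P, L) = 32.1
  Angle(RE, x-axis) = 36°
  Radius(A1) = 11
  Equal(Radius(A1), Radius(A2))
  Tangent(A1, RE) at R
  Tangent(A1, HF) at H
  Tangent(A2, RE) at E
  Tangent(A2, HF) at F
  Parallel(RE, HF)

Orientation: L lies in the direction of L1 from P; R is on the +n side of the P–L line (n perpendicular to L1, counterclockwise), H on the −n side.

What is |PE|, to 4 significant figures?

33.93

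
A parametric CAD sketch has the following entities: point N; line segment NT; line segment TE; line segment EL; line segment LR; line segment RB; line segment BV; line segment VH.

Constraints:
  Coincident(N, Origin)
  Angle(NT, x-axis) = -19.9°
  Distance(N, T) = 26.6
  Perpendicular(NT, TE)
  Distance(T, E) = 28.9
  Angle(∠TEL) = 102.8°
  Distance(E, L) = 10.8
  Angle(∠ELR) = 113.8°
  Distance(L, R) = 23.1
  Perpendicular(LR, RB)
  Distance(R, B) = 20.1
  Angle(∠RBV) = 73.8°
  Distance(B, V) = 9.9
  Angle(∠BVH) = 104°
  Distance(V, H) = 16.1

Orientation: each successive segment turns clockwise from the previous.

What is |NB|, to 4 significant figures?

18.45

N is at the origin; NT runs at -19.9° with length 26.6, so T = (25.01, -9.054). NT is perpendicular to TE, so TE runs at -109.9°; with |TE| = 28.9, E = (15.17, -36.23). ∠TEL = 102.8° gives EL at 172.9° from the x-axis; with |EL| = 10.8, L = (4.458, -34.89). ∠ELR = 113.8° gives LR at 106.7° from the x-axis; with |LR| = 23.1, R = (-2.181, -12.77). LR ⟂ RB, so RB runs at 16.70°; with |RB| = 20.1, B = (17.07, -6.992). Then |NB| = |B − N| = 18.45.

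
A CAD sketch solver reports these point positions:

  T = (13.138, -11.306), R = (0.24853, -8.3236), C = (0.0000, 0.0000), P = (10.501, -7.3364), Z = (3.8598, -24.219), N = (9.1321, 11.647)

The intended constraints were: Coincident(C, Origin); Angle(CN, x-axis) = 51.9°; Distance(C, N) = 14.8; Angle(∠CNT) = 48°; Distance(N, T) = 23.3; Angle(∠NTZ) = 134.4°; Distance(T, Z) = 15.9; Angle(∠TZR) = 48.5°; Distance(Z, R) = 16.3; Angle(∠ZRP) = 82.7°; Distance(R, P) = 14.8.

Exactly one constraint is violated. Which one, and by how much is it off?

Distance(R, P) = 14.8 — off by 4.50.

C = (0.00, 0.00) ✓; CN at 51.90° ✓; |CN| = 14.80 ✓; ∠CNT = 48.00° ✓; |NT| = 23.30 ✓; ∠NTZ = 134.4° ✓; |TZ| = 15.90 ✓; ∠TZR = 48.50° ✓; |ZR| = 16.30 ✓; ∠ZRP = 82.70° ✓; |RP| = 10.30 ✗.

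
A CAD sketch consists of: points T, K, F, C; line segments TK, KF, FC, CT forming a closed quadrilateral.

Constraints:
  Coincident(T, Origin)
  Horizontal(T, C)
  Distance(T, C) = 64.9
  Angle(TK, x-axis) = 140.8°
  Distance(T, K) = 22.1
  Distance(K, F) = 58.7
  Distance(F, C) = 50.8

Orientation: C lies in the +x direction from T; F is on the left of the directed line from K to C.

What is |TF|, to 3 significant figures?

53.9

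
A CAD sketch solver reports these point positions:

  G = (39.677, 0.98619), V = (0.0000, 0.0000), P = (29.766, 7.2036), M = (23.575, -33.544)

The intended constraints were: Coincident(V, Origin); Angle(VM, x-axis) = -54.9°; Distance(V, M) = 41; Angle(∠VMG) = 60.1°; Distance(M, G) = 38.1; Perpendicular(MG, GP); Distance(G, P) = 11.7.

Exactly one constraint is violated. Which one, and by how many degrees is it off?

Perpendicular(MG, GP) — off by 7.10°.

V = (0.00, 0.00) ✓; VM at -54.90° ✓; |VM| = 41.00 ✓; ∠VMG = 60.10° ✓; |MG| = 38.10 ✓; ∠(MG, GP) = 82.90° ✗; |GP| = 11.70 ✓.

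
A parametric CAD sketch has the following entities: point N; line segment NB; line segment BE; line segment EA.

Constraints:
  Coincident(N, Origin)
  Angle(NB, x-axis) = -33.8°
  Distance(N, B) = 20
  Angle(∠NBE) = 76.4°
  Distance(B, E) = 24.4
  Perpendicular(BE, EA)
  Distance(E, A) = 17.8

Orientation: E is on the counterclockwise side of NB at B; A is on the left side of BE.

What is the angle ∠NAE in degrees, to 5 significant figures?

94.757°

N is at the origin; NB runs at -33.8° with length 20.0, so B = 20.0·(cos -33.8°, sin -33.8°) = (16.620, -11.126). ∠NBE = 76.4°, so BE runs at -33.8° + (180° − 76.4°) = 69.800° from the x-axis; with |BE| = 24.4, E = B + 24.4·(cos 69.800°, sin 69.800°) = (25.045, 11.773). The perpendicularity gives EA at right angles to BE; with |EA| = 17.8 on the left of BE, A = E + 17.8·(-0.93849, 0.34530) = (8.3398, 17.920). Then cos ∠NAE = AN·AE / (|AN||AE|), giving 94.757°.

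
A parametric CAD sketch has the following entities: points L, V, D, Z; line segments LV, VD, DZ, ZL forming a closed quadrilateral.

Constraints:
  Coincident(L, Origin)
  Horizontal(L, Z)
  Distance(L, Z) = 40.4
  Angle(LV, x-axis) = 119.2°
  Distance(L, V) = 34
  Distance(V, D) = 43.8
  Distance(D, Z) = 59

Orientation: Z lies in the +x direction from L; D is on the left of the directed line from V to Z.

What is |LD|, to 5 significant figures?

58.262

Checks: |LZ| = 40.40 ✓; |LV| = 34.00 ✓; |VD| = 43.80 ✓; |DZ| = 59.00 ✓.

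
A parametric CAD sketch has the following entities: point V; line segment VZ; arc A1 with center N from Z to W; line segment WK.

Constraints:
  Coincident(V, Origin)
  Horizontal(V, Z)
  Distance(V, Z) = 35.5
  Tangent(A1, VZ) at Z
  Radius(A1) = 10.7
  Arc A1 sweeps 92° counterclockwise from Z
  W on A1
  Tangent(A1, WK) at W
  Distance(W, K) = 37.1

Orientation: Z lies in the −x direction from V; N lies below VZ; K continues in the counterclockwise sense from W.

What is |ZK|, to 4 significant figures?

49.06

V is at the origin; VZ is horizontal with |VZ| = 35.5 and Z on the −x side, so Z = (-35.50, 0.000). Tangency of A1 to VZ means the radius NZ is perpendicular to VZ, so N = Z + (0, -10.7) = (-35.50, -10.70). On A1, Z sits at bearing 90° from N; a 92° counterclockwise sweep puts W at bearing 182°, so W = N + 10.7·(cos 182°, sin 182°) = (-46.19, -11.07). A1 meets WK tangentially, so NW is at right angles to WK, so WK runs along (−sin 182°, cos 182°); with |WK| = 37.1, K = (-44.90, -48.15). Then |ZK| = |K − Z| = 49.06.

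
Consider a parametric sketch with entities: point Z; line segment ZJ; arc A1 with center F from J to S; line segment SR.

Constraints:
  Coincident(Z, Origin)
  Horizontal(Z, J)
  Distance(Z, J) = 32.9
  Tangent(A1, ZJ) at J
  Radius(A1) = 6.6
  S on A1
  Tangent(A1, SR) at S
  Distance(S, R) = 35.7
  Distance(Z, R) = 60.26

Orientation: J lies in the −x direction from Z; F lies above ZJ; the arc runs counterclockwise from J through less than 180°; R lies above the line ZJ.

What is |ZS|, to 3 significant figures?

28.8

Checks: |FJ| = 6.600 ✓; |FS| = 6.600 ✓; ∠(FS, SR) = 90.00° ✓; |SR| = 35.70 ✓; |ZR| = 60.26 ✓.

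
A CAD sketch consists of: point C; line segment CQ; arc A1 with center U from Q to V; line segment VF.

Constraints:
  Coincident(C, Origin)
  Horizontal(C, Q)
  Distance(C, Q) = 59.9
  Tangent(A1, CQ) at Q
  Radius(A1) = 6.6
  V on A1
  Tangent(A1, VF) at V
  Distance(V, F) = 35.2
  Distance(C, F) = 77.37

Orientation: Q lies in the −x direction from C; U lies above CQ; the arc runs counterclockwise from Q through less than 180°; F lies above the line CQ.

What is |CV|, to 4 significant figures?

54.35

C is at the origin; C and Q share the same y with |CQ| = 59.9 and Q on the −x side, so Q = (-59.90, 0.000). The tangent condition forces UQ to be normal to CQ, so U = Q + (0, 6.6) = (-59.90, 6.600). Since UV ⟂ VF (tangency), |UF| = √(6.6² + 35.2²) = 35.81 regardless of where V sits on A1. So F lies on both circle(C, 77.37) and circle(U, 35.81); the above-CQ intersection is F = (-64.94, 42.06). V is the foot of the tangent from F: V = (-53.65, 8.717).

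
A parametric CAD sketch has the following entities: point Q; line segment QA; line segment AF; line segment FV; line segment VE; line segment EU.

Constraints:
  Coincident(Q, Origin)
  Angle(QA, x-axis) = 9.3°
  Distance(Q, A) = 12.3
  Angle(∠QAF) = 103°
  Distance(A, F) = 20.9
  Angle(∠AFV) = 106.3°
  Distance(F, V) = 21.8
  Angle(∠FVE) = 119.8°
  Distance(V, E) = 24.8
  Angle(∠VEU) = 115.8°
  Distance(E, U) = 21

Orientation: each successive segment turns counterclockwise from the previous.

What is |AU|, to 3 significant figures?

33.8

Q is at the origin; QA runs at 9.3° with length 12.3, so A = (12.1, 1.99). ∠QAF = 103.0° gives AF at 86.3° from the x-axis; with |AF| = 20.9, F = (13.5, 22.8). ∠AFV = 106.3° gives FV at 160° from the x-axis; with |FV| = 21.8, V = (-7.00, 30.3). ∠FVE = 119.8° gives VE at -140° from the x-axis; with |VE| = 24.8, E = (-25.9, 14.3). ∠VEU = 115.8° gives EU at -75.6° from the x-axis; with |EU| = 21.0, U = (-20.7, -6.05). Then |AU| = |U − A| = 33.8.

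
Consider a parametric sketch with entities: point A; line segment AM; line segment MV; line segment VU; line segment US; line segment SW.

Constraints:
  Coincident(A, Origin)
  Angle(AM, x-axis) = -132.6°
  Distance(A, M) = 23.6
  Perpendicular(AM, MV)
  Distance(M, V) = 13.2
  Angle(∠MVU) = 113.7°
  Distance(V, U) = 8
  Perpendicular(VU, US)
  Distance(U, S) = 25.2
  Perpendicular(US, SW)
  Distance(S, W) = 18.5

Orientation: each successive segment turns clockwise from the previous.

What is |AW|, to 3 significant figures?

27.0

A is at the origin; AM runs at -132.6° with length 23.6, so M = (-16.0, -17.4). AM is perpendicular to MV, so MV runs at 137°; with |MV| = 13.2, V = (-25.7, -8.44). ∠MVU = 113.7° gives VU at 71.1° from the x-axis; with |VU| = 8.0, U = (-23.1, -0.868). VU ⟂ US, so US runs at -18.9°; with |US| = 25.2, S = (0.742, -9.03). US ⟂ SW, so SW runs at -109°; with |SW| = 18.5, W = (-5.25, -26.5). Then |AW| = |W − A| = 27.0.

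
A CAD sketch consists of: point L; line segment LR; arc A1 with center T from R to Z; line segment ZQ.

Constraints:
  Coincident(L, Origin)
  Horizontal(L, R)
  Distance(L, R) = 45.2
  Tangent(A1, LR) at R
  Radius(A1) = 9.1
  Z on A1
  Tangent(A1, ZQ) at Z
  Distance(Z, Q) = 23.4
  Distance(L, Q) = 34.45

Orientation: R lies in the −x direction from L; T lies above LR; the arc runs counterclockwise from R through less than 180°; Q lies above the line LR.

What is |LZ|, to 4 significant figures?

37.78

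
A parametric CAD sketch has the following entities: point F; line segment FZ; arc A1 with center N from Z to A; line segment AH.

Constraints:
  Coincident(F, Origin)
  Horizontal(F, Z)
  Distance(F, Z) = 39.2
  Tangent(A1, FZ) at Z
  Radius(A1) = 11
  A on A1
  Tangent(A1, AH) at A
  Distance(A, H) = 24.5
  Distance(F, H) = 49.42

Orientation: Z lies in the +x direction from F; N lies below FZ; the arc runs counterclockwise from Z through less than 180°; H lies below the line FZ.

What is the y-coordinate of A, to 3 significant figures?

-12.9

F is at the origin; FZ is horizontal with |FZ| = 39.2 and Z on the +x side, so Z = (39.2, 0.00). Tangency of A1 to FZ means the radius NZ is perpendicular to FZ, so N = Z + (0, -11) = (39.2, -11.0). Since NA ⟂ AH (tangency), |NH| = √(11.0² + 24.5²) = 26.9 regardless of where A sits on A1. So H lies on both circle(F, 49.42) and circle(N, 26.9); the below-FZ intersection is H = (32.7, -37.1). A is the foot of the tangent from H: A = (28.4, -12.9).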